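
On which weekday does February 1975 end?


February 1975 has 28 days
Anchor: Jan 1, 1975. With p = 1975 - 1 = 1974: (p + p//4 - p//100 + p//400) mod 7 = (1974 + 493 - 19 + 4) mod 7 = 2452 mod 7 = 2 -> Wednesday (Mon=0 ... Sun=6)
Days before February (Jan): 31; February 1 index = (2 + 31) mod 7 = 5 -> Saturday
Last day offset: 28 - 1 = 27 days
Weekday index = (5 + 27) mod 7 = 4

Friday, February 28


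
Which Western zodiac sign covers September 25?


Date: September 25
Conventional tropical zodiac dates: Libra from September 23 onward; Scorpio starts October 23
September 25 falls within the Libra range

Libra


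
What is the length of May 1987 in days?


May 1987

31 days


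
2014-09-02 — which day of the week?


Date: September 2, 2014
Anchor: Jan 1, 2014. With p = 2014 - 1 = 2013: (p + p//4 - p//100 + p//400) mod 7 = (2013 + 503 - 20 + 5) mod 7 = 2501 mod 7 = 2 -> Wednesday (Mon=0 ... Sun=6)
Days before September (Jan-Aug): 243; offset = 243 + 2 - 1 = 244
Weekday index = (2 + 244) mod 7 = 1

Day of the week: Tuesday


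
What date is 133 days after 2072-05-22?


Start: 2072-05-22, add 133 days
May 2072 has 31 days: 31 - 22 = 9 days to May 31 -> 124 left
June 2072 has 30 days -> 94 left
July 2072 has 31 days -> 63 left
August 2072 has 31 days -> 32 left
September 2072 has 30 days -> 2 left
October 2072: 2 <= 31 -> lands on October 2

Result: 2072-10-02


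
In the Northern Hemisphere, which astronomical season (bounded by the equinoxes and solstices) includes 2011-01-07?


Date: January 7
Astronomical Winter (approx.; exact equinox/solstice day varies by year): December 21 to March 19
January 7 falls within the Winter window

Winter


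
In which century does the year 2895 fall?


Century = (year - 1) // 100 + 1
= (2895 - 1) // 100 + 1
= 2894 // 100 + 1
= 28 + 1

29th century


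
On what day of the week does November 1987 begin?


Target: November 1, 1987
Anchor: Jan 1, 1987. With p = 1987 - 1 = 1986: (p + p//4 - p//100 + p//400) mod 7 = (1986 + 496 - 19 + 4) mod 7 = 2467 mod 7 = 3 -> Thursday (Mon=0 ... Sun=6)
Days before November (Jan-Oct): 304 days
Weekday index = (3 + 304) mod 7 = 6

Sunday


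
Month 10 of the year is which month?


Month 10 of 12

October


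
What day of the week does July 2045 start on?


Target: July 1, 2045
Anchor: Jan 1, 2045. With p = 2045 - 1 = 2044: (p + p//4 - p//100 + p//400) mod 7 = (2044 + 511 - 20 + 5) mod 7 = 2540 mod 7 = 6 -> Sunday (Mon=0 ... Sun=6)
Days before July (Jan-Jun): 181 days
Weekday index = (6 + 181) mod 7 = 5

Saturday


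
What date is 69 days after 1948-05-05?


Start: 1948-05-05, add 69 days
May 1948 has 31 days: 31 - 5 = 26 days to May 31 -> 43 left
June 1948 has 30 days -> 13 left
July 1948: 13 <= 31 -> lands on July 13

Result: 1948-07-13


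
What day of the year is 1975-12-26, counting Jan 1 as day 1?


Date: December 26, 1975
Days in months 1 through 11: 334
Plus 26 days in December

Day of year: 360


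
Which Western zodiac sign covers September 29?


Date: September 29
Conventional tropical zodiac dates: Libra from September 23 onward; Scorpio starts October 23
September 29 falls within the Libra range

Libra


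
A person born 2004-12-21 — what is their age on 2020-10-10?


Birth: 2004-12-21
Reference: 2020-10-10
Year difference: 2020 - 2004 = 16
Birthday not yet reached in 2020, subtract 1

15 years old


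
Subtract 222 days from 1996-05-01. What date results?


Start: 1996-05-01, subtract 222 days
Back 1 day from May 1 reaches April 30, 1996 -> 221 left
April 1996 has 30 days -> back to March 31, 1996 -> 191 left
March 1996 has 31 days -> back to February 29, 1996 -> 160 left
February 1996 has 29 days -> back to January 31, 1996 -> 131 left
January 1996 has 31 days -> back to December 31, 1995 -> 100 left
December 1995 has 31 days -> back to November 30, 1995 -> 69 left
November 1995 has 30 days -> back to October 31, 1995 -> 39 left
October 1995 has 31 days -> back to September 30, 1995 -> 8 left
September 1995: 30 - 8 = 22 -> lands on September 22

Result: 1995-09-22


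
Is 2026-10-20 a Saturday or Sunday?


Anchor: Jan 1, 2026. With p = 2026 - 1 = 2025: (p + p//4 - p//100 + p//400) mod 7 = (2025 + 506 - 20 + 5) mod 7 = 2516 mod 7 = 3 -> Thursday (Mon=0 ... Sun=6)
Day of year: 293; offset = 292
Weekday index = (3 + 292) mod 7 = 1 -> Tuesday
Weekend days: Saturday, Sunday

No


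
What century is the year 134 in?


Century = (year - 1) // 100 + 1
= (134 - 1) // 100 + 1
= 133 // 100 + 1
= 1 + 1

2nd century


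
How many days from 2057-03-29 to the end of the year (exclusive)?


Day of year: 88 of 365
Remaining = 365 - 88

277 days


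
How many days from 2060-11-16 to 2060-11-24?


From 2060-11-16 to 2060-11-24
2060-11-16: days before November = 31 + 29 + 31 + 30 + 31 + 30 + 31 + 31 + 30 + 31 = 305 (2060 is a leap year); day of year = 305 + 16 = 321
2060-11-24: days before November = 31 + 29 + 31 + 30 + 31 + 30 + 31 + 31 + 30 + 31 = 305 (2060 is a leap year); day of year = 305 + 24 = 329
Same year: 329 - 321 = 8

8 days


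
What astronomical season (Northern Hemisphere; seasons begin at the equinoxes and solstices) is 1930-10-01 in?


Date: October 1
Astronomical Autumn (approx.; exact equinox/solstice day varies by year): September 22 to December 20
October 1 falls within the Autumn window

Autumn


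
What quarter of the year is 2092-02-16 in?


Month: February (month 2)
Q1: Jan-Mar, Q2: Apr-Jun, Q3: Jul-Sep, Q4: Oct-Dec

Q1


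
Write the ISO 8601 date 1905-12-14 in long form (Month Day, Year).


ISO 1905-12-14 parses as year=1905, month=12, day=14
Month 12 -> December

December 14, 1905


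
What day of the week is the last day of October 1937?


October 1937 has 31 days
Anchor: Jan 1, 1937. With p = 1937 - 1 = 1936: (p + p//4 - p//100 + p//400) mod 7 = (1936 + 484 - 19 + 4) mod 7 = 2405 mod 7 = 4 -> Friday (Mon=0 ... Sun=6)
Days before October (Jan-Sep): 273; October 1 index = (4 + 273) mod 7 = 4 -> Friday
Last day offset: 31 - 1 = 30 days
Weekday index = (4 + 30) mod 7 = 6

Sunday, October 31


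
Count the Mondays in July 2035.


July 2035 has 31 days
Anchor: Jan 1, 2035. With p = 2035 - 1 = 2034: (p + p//4 - p//100 + p//400) mod 7 = (2034 + 508 - 20 + 5) mod 7 = 2527 mod 7 = 0 -> Monday (Mon=0 ... Sun=6)
Days before July (Jan-Jun): 181; July 1 index = (0 + 181) mod 7 = 6 -> Sunday
First Monday is July 2
Mondays: 2, 9, 16, 23, 30

5 Mondays


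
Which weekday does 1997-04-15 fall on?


Date: April 15, 1997
Anchor: Jan 1, 1997. With p = 1997 - 1 = 1996: (p + p//4 - p//100 + p//400) mod 7 = (1996 + 499 - 19 + 4) mod 7 = 2480 mod 7 = 2 -> Wednesday (Mon=0 ... Sun=6)
Days before April (Jan-Mar): 90; offset = 90 + 15 - 1 = 104
Weekday index = (2 + 104) mod 7 = 1

Day of the week: Tuesday


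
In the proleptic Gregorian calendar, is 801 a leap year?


Gregorian leap year rule: divisible by 4, but not by 100, unless also by 400.
801 is not divisible by 4 -> not a leap year

No


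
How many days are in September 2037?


September 2037

30 days


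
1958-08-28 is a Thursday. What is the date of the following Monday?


Current: Thursday
Target: Monday
Days ahead: 4

Next Monday: 1958-09-01


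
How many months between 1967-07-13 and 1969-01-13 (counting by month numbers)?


From July 1967 to January 1969
2 years * 12 = 24 months, minus 6 months = 18

18 months


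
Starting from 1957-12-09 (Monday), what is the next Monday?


Current: Monday
Target: Monday
Days ahead: 7

Next Monday: 1957-12-16


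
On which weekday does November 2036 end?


November 2036 has 30 days
Anchor: Jan 1, 2036. With p = 2036 - 1 = 2035: (p + p//4 - p//100 + p//400) mod 7 = (2035 + 508 - 20 + 5) mod 7 = 2528 mod 7 = 1 -> Tuesday (Mon=0 ... Sun=6)
Days before November (Jan-Oct): 305; November 1 index = (1 + 305) mod 7 = 5 -> Saturday
Last day offset: 30 - 1 = 29 days
Weekday index = (5 + 29) mod 7 = 6

Sunday, November 30


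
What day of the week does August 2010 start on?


Target: August 1, 2010
Anchor: Jan 1, 2010. With p = 2010 - 1 = 2009: (p + p//4 - p//100 + p//400) mod 7 = (2009 + 502 - 20 + 5) mod 7 = 2496 mod 7 = 4 -> Friday (Mon=0 ... Sun=6)
Days before August (Jan-Jul): 212 days
Weekday index = (4 + 212) mod 7 = 6

Sunday


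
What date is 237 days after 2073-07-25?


Start: 2073-07-25, add 237 days
July 2073 has 31 days: 31 - 25 = 6 days to July 31 -> 231 left
August 2073 has 31 days -> 200 left
September 2073 has 30 days -> 170 left
October 2073 has 31 days -> 139 left
November 2073 has 30 days -> 109 left
December 2073 has 31 days -> 78 left
January 2074 has 31 days -> 47 left
February 2074 has 28 days -> 19 left
March 2074: 19 <= 31 -> lands on March 19

Result: 2074-03-19


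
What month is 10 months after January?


January is month 1
1 + 10 = 11

November


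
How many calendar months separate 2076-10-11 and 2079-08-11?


From October 2076 to August 2079
3 years * 12 = 36 months, minus 2 months = 34

34 months


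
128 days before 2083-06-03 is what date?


Start: 2083-06-03, subtract 128 days
Back 3 days from June 3 reaches May 31, 2083 -> 125 left
May 2083 has 31 days -> back to April 30, 2083 -> 94 left
April 2083 has 30 days -> back to March 31, 2083 -> 64 left
March 2083 has 31 days -> back to February 28, 2083 -> 33 left
February 2083 has 28 days -> back to January 31, 2083 -> 5 left
January 2083: 31 - 5 = 26 -> lands on January 26

Result: 2083-01-26


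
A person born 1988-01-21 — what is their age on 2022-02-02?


Birth: 1988-01-21
Reference: 2022-02-02
Year difference: 2022 - 1988 = 34

34 years old


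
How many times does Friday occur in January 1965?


January 1965 has 31 days
Anchor: Jan 1, 1965. With p = 1965 - 1 = 1964: (p + p//4 - p//100 + p//400) mod 7 = (1964 + 491 - 19 + 4) mod 7 = 2440 mod 7 = 4 -> Friday (Mon=0 ... Sun=6)
January 1 is the anchor itself -> Friday
First Friday is January 1
Fridays: 1, 8, 15, 22, 29

5 Fridays


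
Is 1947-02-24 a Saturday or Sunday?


Anchor: Jan 1, 1947. With p = 1947 - 1 = 1946: (p + p//4 - p//100 + p//400) mod 7 = (1946 + 486 - 19 + 4) mod 7 = 2417 mod 7 = 2 -> Wednesday (Mon=0 ... Sun=6)
Day of year: 55; offset = 54
Weekday index = (2 + 54) mod 7 = 0 -> Monday
Weekend days: Saturday, Sunday

No


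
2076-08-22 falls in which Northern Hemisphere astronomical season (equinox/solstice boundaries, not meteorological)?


Date: August 22
Astronomical Summer (approx.; exact equinox/solstice day varies by year): June 21 to September 21
August 22 falls within the Summer window

Summer


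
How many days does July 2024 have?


July 2024

31 days


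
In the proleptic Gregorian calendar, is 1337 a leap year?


Gregorian leap year rule: divisible by 4, but not by 100, unless also by 400.
1337 is not divisible by 4 -> not a leap year

No


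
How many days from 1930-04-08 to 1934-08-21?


From 1930-04-08 to 1934-08-21
1930-04-08: days before April = 31 + 28 + 31 = 90 (1930 is not a leap year); day of year = 90 + 8 = 98
1934-08-21: days before August = 31 + 28 + 31 + 30 + 31 + 30 + 31 = 212 (1934 is not a leap year); day of year = 212 + 21 = 233
Rest of 1930: 365 - 98 = 267
Full years 1931 (365), 1932 (366), 1933 (365): 1096
Total = 267 + 1096 + 233 = 1596

1596 days


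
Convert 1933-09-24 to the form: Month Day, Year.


ISO 1933-09-24 parses as year=1933, month=09, day=24
Month 9 -> September

September 24, 1933


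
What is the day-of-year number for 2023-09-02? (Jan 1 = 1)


Date: September 2, 2023
Days in months 1 through 8: 243
Plus 2 days in September

Day of year: 245


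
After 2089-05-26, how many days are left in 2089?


Day of year: 146 of 365
Remaining = 365 - 146

219 days


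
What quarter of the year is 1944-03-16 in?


Month: March (month 3)
Q1: Jan-Mar, Q2: Apr-Jun, Q3: Jul-Sep, Q4: Oct-Dec

Q1


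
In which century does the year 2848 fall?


Century = (year - 1) // 100 + 1
= (2848 - 1) // 100 + 1
= 2847 // 100 + 1
= 28 + 1

29th century


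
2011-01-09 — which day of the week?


Date: January 9, 2011
Anchor: Jan 1, 2011. With p = 2011 - 1 = 2010: (p + p//4 - p//100 + p//400) mod 7 = (2010 + 502 - 20 + 5) mod 7 = 2497 mod 7 = 5 -> Saturday (Mon=0 ... Sun=6)
Days into year = 9 - 1 = 8
Weekday index = (5 + 8) mod 7 = 6

Day of the week: Sunday


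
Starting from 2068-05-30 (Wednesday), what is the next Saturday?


Current: Wednesday
Target: Saturday
Days ahead: 3

Next Saturday: 2068-06-02


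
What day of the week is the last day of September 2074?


September 2074 has 30 days
Anchor: Jan 1, 2074. With p = 2074 - 1 = 2073: (p + p//4 - p//100 + p//400) mod 7 = (2073 + 518 - 20 + 5) mod 7 = 2576 mod 7 = 0 -> Monday (Mon=0 ... Sun=6)
Days before September (Jan-Aug): 243; September 1 index = (0 + 243) mod 7 = 5 -> Saturday
Last day offset: 30 - 1 = 29 days
Weekday index = (5 + 29) mod 7 = 6

Sunday, September 30


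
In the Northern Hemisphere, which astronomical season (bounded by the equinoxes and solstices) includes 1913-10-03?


Date: October 3
Astronomical Autumn (approx.; exact equinox/solstice day varies by year): September 22 to December 20
October 3 falls within the Autumn window

Autumn


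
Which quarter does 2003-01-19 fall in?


Month: January (month 1)
Q1: Jan-Mar, Q2: Apr-Jun, Q3: Jul-Sep, Q4: Oct-Dec

Q1


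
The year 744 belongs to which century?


Century = (year - 1) // 100 + 1
= (744 - 1) // 100 + 1
= 743 // 100 + 1
= 7 + 1

8th century


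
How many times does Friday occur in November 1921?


November 1921 has 30 days
Anchor: Jan 1, 1921. With p = 1921 - 1 = 1920: (p + p//4 - p//100 + p//400) mod 7 = (1920 + 480 - 19 + 4) mod 7 = 2385 mod 7 = 5 -> Saturday (Mon=0 ... Sun=6)
Days before November (Jan-Oct): 304; November 1 index = (5 + 304) mod 7 = 1 -> Tuesday
First Friday is November 4
Fridays: 4, 11, 18, 25

4 Fridays


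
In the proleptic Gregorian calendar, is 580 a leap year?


Gregorian leap year rule: divisible by 4, but not by 100, unless also by 400.
580 is divisible by 4 but not 100 -> leap year

Yes


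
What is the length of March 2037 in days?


March 2037

31 days


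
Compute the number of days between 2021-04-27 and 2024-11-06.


From 2021-04-27 to 2024-11-06
2021-04-27: days before April = 31 + 28 + 31 = 90 (2021 is not a leap year); day of year = 90 + 27 = 117
2024-11-06: days before November = 31 + 29 + 31 + 30 + 31 + 30 + 31 + 31 + 30 + 31 = 305 (2024 is a leap year); day of year = 305 + 6 = 311
Rest of 2021: 365 - 117 = 248
Full years 2022 (365), 2023 (365): 730
Total = 248 + 730 + 311 = 1289

1289 days


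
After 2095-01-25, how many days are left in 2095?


Day of year: 25 of 365
Remaining = 365 - 25

340 days


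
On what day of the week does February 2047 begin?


Target: February 1, 2047
Anchor: Jan 1, 2047. With p = 2047 - 1 = 2046: (p + p//4 - p//100 + p//400) mod 7 = (2046 + 511 - 20 + 5) mod 7 = 2542 mod 7 = 1 -> Tuesday (Mon=0 ... Sun=6)
Days before February (Jan): 31 days
Weekday index = (1 + 31) mod 7 = 4

Friday


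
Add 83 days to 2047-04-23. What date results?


Start: 2047-04-23, add 83 days
April 2047 has 30 days: 30 - 23 = 7 days to April 30 -> 76 left
May 2047 has 31 days -> 45 left
June 2047 has 30 days -> 15 left
July 2047: 15 <= 31 -> lands on July 15

Result: 2047-07-15


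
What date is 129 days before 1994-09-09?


Start: 1994-09-09, subtract 129 days
Back 9 days from September 9 reaches August 31, 1994 -> 120 left
August 1994 has 31 days -> back to July 31, 1994 -> 89 left
July 1994 has 31 days -> back to June 30, 1994 -> 58 left
June 1994 has 30 days -> back to May 31, 1994 -> 28 left
May 1994: 31 - 28 = 3 -> lands on May 3

Result: 1994-05-03


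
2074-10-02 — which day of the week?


Date: October 2, 2074
Anchor: Jan 1, 2074. With p = 2074 - 1 = 2073: (p + p//4 - p//100 + p//400) mod 7 = (2073 + 518 - 20 + 5) mod 7 = 2576 mod 7 = 0 -> Monday (Mon=0 ... Sun=6)
Days before October (Jan-Sep): 273; offset = 273 + 2 - 1 = 274
Weekday index = (0 + 274) mod 7 = 1

Day of the week: Tuesday


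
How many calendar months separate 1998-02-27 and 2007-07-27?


From February 1998 to July 2007
9 years * 12 = 108 months, plus 5 months = 113

113 months


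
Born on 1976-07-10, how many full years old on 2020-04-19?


Birth: 1976-07-10
Reference: 2020-04-19
Year difference: 2020 - 1976 = 44
Birthday not yet reached in 2020, subtract 1

43 years old


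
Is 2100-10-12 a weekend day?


Anchor: Jan 1, 2100. With p = 2100 - 1 = 2099: (p + p//4 - p//100 + p//400) mod 7 = (2099 + 524 - 20 + 5) mod 7 = 2608 mod 7 = 4 -> Friday (Mon=0 ... Sun=6)
Day of year: 285; offset = 284
Weekday index = (4 + 284) mod 7 = 1 -> Tuesday
Weekend days: Saturday, Sunday

No


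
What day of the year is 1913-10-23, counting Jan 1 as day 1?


Date: October 23, 1913
Days in months 1 through 9: 273
Plus 23 days in October

Day of year: 296


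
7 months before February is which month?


February is month 2
2 - 7 = -5; wrap: -5 + 12 = 7

July


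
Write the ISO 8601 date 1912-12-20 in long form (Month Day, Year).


ISO 1912-12-20 parses as year=1912, month=12, day=20
Month 12 -> December

December 20, 1912


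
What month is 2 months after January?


January is month 1
1 + 2 = 3

March


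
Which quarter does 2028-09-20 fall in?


Month: September (month 9)
Q1: Jan-Mar, Q2: Apr-Jun, Q3: Jul-Sep, Q4: Oct-Dec

Q3


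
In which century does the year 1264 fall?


Century = (year - 1) // 100 + 1
= (1264 - 1) // 100 + 1
= 1263 // 100 + 1
= 12 + 1

13th century


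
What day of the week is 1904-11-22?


Date: November 22, 1904
Anchor: Jan 1, 1904. With p = 1904 - 1 = 1903: (p + p//4 - p//100 + p//400) mod 7 = (1903 + 475 - 19 + 4) mod 7 = 2363 mod 7 = 4 -> Friday (Mon=0 ... Sun=6)
Days before November (Jan-Oct): 305; offset = 305 + 22 - 1 = 326
Weekday index = (4 + 326) mod 7 = 1

Day of the week: Tuesday


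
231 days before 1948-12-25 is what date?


Start: 1948-12-25, subtract 231 days
Back 25 days from December 25 reaches November 30, 1948 -> 206 left
November 1948 has 30 days -> back to October 31, 1948 -> 176 left
October 1948 has 31 days -> back to September 30, 1948 -> 145 left
September 1948 has 30 days -> back to August 31, 1948 -> 115 left
August 1948 has 31 days -> back to July 31, 1948 -> 84 left
July 1948 has 31 days -> back to June 30, 1948 -> 53 left
June 1948 has 30 days -> back to May 31, 1948 -> 23 left
May 1948: 31 - 23 = 8 -> lands on May 8

Result: 1948-05-08


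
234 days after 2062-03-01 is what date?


Start: 2062-03-01, add 234 days
March 2062 has 31 days: 31 - 1 = 30 days to March 31 -> 204 left
April 2062 has 30 days -> 174 left
May 2062 has 31 days -> 143 left
June 2062 has 30 days -> 113 left
July 2062 has 31 days -> 82 left
August 2062 has 31 days -> 51 left
September 2062 has 30 days -> 21 left
October 2062: 21 <= 31 -> lands on October 21

Result: 2062-10-21


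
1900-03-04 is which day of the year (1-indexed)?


Date: March 4, 1900
Days in months 1 through 2: 59
Plus 4 days in March

Day of year: 63


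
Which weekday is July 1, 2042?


Target: July 1, 2042
Anchor: Jan 1, 2042. With p = 2042 - 1 = 2041: (p + p//4 - p//100 + p//400) mod 7 = (2041 + 510 - 20 + 5) mod 7 = 2536 mod 7 = 2 -> Wednesday (Mon=0 ... Sun=6)
Days before July (Jan-Jun): 181 days
Weekday index = (2 + 181) mod 7 = 1

Tuesday


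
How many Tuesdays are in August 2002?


August 2002 has 31 days
Anchor: Jan 1, 2002. With p = 2002 - 1 = 2001: (p + p//4 - p//100 + p//400) mod 7 = (2001 + 500 - 20 + 5) mod 7 = 2486 mod 7 = 1 -> Tuesday (Mon=0 ... Sun=6)
Days before August (Jan-Jul): 212; August 1 index = (1 + 212) mod 7 = 3 -> Thursday
First Tuesday is August 6
Tuesdays: 6, 13, 20, 27

4 Tuesdays


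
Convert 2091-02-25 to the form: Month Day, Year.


ISO 2091-02-25 parses as year=2091, month=02, day=25
Month 2 -> February

February 25, 2091


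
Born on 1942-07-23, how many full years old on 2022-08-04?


Birth: 1942-07-23
Reference: 2022-08-04
Year difference: 2022 - 1942 = 80

80 years old


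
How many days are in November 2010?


November 2010

30 days


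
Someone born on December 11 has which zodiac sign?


Date: December 11
Conventional tropical zodiac dates: Sagittarius from November 22 onward; Capricorn starts December 22
December 11 falls within the Sagittarius range

Sagittarius


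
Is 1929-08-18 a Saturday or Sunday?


Anchor: Jan 1, 1929. With p = 1929 - 1 = 1928: (p + p//4 - p//100 + p//400) mod 7 = (1928 + 482 - 19 + 4) mod 7 = 2395 mod 7 = 1 -> Tuesday (Mon=0 ... Sun=6)
Day of year: 230; offset = 229
Weekday index = (1 + 229) mod 7 = 6 -> Sunday
Weekend days: Saturday, Sunday

Yes


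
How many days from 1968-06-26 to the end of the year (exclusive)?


Day of year: 178 of 366
Remaining = 366 - 178

188 days


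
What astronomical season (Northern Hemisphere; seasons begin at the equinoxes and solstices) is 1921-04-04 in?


Date: April 4
Astronomical Spring (approx.; exact equinox/solstice day varies by year): March 20 to June 20
April 4 falls within the Spring window

Spring


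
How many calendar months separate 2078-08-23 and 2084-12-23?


From August 2078 to December 2084
6 years * 12 = 72 months, plus 4 months = 76

76 months


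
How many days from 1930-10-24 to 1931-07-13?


From 1930-10-24 to 1931-07-13
1930-10-24: days before October = 31 + 28 + 31 + 30 + 31 + 30 + 31 + 31 + 30 = 273 (1930 is not a leap year); day of year = 273 + 24 = 297
1931-07-13: days before July = 31 + 28 + 31 + 30 + 31 + 30 = 181 (1931 is not a leap year); day of year = 181 + 13 = 194
Rest of 1930: 365 - 297 = 68
Total = 68 + 194 = 262

262 days


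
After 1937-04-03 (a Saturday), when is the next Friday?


Current: Saturday
Target: Friday
Days ahead: 6

Next Friday: 1937-04-09


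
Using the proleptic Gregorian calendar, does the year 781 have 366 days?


Gregorian leap year rule: divisible by 4, but not by 100, unless also by 400.
781 is not divisible by 4 -> not a leap year

No


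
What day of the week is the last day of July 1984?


July 1984 has 31 days
Anchor: Jan 1, 1984. With p = 1984 - 1 = 1983: (p + p//4 - p//100 + p//400) mod 7 = (1983 + 495 - 19 + 4) mod 7 = 2463 mod 7 = 6 -> Sunday (Mon=0 ... Sun=6)
Days before July (Jan-Jun): 182; July 1 index = (6 + 182) mod 7 = 6 -> Sunday
Last day offset: 31 - 1 = 30 days
Weekday index = (6 + 30) mod 7 = 1

Tuesday, July 31


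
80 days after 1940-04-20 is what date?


Start: 1940-04-20, add 80 days
April 1940 has 30 days: 30 - 20 = 10 days to April 30 -> 70 left
May 1940 has 31 days -> 39 left
June 1940 has 30 days -> 9 left
July 1940: 9 <= 31 -> lands on July 9

Result: 1940-07-09


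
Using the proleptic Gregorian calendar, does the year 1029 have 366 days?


Gregorian leap year rule: divisible by 4, but not by 100, unless also by 400.
1029 is not divisible by 4 -> not a leap year

No


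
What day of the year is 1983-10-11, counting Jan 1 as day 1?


Date: October 11, 1983
Days in months 1 through 9: 273
Plus 11 days in October

Day of year: 284


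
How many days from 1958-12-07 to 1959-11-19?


From 1958-12-07 to 1959-11-19
1958-12-07: days before December = 31 + 28 + 31 + 30 + 31 + 30 + 31 + 31 + 30 + 31 + 30 = 334 (1958 is not a leap year); day of year = 334 + 7 = 341
1959-11-19: days before November = 31 + 28 + 31 + 30 + 31 + 30 + 31 + 31 + 30 + 31 = 304 (1959 is not a leap year); day of year = 304 + 19 = 323
Rest of 1958: 365 - 341 = 24
Total = 24 + 323 = 347

347 days


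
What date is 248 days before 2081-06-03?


Start: 2081-06-03, subtract 248 days
Back 3 days from June 3 reaches May 31, 2081 -> 245 left
May 2081 has 31 days -> back to April 30, 2081 -> 214 left
April 2081 has 30 days -> back to March 31, 2081 -> 184 left
March 2081 has 31 days -> back to February 28, 2081 -> 153 left
February 2081 has 28 days -> back to January 31, 2081 -> 125 left
January 2081 has 31 days -> back to December 31, 2080 -> 94 left
December 2080 has 31 days -> back to November 30, 2080 -> 63 left
November 2080 has 30 days -> back to October 31, 2080 -> 33 left
October 2080 has 31 days -> back to September 30, 2080 -> 2 left
September 2080: 30 - 2 = 28 -> lands on September 28

Result: 2080-09-28


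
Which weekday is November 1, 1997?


Target: November 1, 1997
Anchor: Jan 1, 1997. With p = 1997 - 1 = 1996: (p + p//4 - p//100 + p//400) mod 7 = (1996 + 499 - 19 + 4) mod 7 = 2480 mod 7 = 2 -> Wednesday (Mon=0 ... Sun=6)
Days before November (Jan-Oct): 304 days
Weekday index = (2 + 304) mod 7 = 5

Saturday


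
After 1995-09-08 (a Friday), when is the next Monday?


Current: Friday
Target: Monday
Days ahead: 3

Next Monday: 1995-09-11


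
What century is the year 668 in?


Century = (year - 1) // 100 + 1
= (668 - 1) // 100 + 1
= 667 // 100 + 1
= 6 + 1

7th century


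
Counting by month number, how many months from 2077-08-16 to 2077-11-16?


From August 2077 to November 2077
0 years * 12 = 0 months, plus 3 months = 3

3 months


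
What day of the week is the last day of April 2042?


April 2042 has 30 days
Anchor: Jan 1, 2042. With p = 2042 - 1 = 2041: (p + p//4 - p//100 + p//400) mod 7 = (2041 + 510 - 20 + 5) mod 7 = 2536 mod 7 = 2 -> Wednesday (Mon=0 ... Sun=6)
Days before April (Jan-Mar): 90; April 1 index = (2 + 90) mod 7 = 1 -> Tuesday
Last day offset: 30 - 1 = 29 days
Weekday index = (1 + 29) mod 7 = 2

Wednesday, April 30


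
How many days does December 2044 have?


December 2044

31 days


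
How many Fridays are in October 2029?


October 2029 has 31 days
Anchor: Jan 1, 2029. With p = 2029 - 1 = 2028: (p + p//4 - p//100 + p//400) mod 7 = (2028 + 507 - 20 + 5) mod 7 = 2520 mod 7 = 0 -> Monday (Mon=0 ... Sun=6)
Days before October (Jan-Sep): 273; October 1 index = (0 + 273) mod 7 = 0 -> Monday
First Friday is October 5
Fridays: 5, 12, 19, 26

4 Fridays


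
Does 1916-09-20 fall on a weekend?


Anchor: Jan 1, 1916. With p = 1916 - 1 = 1915: (p + p//4 - p//100 + p//400) mod 7 = (1915 + 478 - 19 + 4) mod 7 = 2378 mod 7 = 5 -> Saturday (Mon=0 ... Sun=6)
Day of year: 264; offset = 263
Weekday index = (5 + 263) mod 7 = 2 -> Wednesday
Weekend days: Saturday, Sunday

No


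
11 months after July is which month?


July is month 7
7 + 11 = 18; wrap: 18 - 12 = 6

June


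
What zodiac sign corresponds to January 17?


Date: January 17
Conventional tropical zodiac dates: Capricorn from December 22 onward; Aquarius starts January 20
January 17 falls within the Capricorn range

Capricorn


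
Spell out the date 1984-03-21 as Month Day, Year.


ISO 1984-03-21 parses as year=1984, month=03, day=21
Month 3 -> March

March 21, 1984


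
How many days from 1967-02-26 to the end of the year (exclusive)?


Day of year: 57 of 365
Remaining = 365 - 57

308 days


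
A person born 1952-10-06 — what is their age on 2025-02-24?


Birth: 1952-10-06
Reference: 2025-02-24
Year difference: 2025 - 1952 = 73
Birthday not yet reached in 2025, subtract 1

72 years old


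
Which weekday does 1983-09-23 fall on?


Date: September 23, 1983
Anchor: Jan 1, 1983. With p = 1983 - 1 = 1982: (p + p//4 - p//100 + p//400) mod 7 = (1982 + 495 - 19 + 4) mod 7 = 2462 mod 7 = 5 -> Saturday (Mon=0 ... Sun=6)
Days before September (Jan-Aug): 243; offset = 243 + 23 - 1 = 265
Weekday index = (5 + 265) mod 7 = 4

Day of the week: Friday


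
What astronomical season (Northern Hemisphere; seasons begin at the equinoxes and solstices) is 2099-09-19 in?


Date: September 19
Astronomical Summer (approx.; exact equinox/solstice day varies by year): June 21 to September 21
September 19 falls within the Summer window

Summer


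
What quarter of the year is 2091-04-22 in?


Month: April (month 4)
Q1: Jan-Mar, Q2: Apr-Jun, Q3: Jul-Sep, Q4: Oct-Dec

Q2


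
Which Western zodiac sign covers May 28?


Date: May 28
Conventional tropical zodiac dates: Gemini from May 21 onward; Cancer starts June 21
May 28 falls within the Gemini range

Gemini


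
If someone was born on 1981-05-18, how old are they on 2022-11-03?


Birth: 1981-05-18
Reference: 2022-11-03
Year difference: 2022 - 1981 = 41

41 years old


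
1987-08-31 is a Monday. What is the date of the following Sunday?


Current: Monday
Target: Sunday
Days ahead: 6

Next Sunday: 1987-09-06


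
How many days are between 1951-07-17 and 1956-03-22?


From 1951-07-17 to 1956-03-22
1951-07-17: days before July = 31 + 28 + 31 + 30 + 31 + 30 = 181 (1951 is not a leap year); day of year = 181 + 17 = 198
1956-03-22: days before March = 31 + 29 = 60 (1956 is a leap year); day of year = 60 + 22 = 82
Rest of 1951: 365 - 198 = 167
Full years 1952 (366), 1953 (365), 1954 (365), 1955 (365): 1461
Total = 167 + 1461 + 82 = 1710

1710 days


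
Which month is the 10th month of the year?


Month 10 of 12

October


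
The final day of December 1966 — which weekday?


December 1966 has 31 days
Anchor: Jan 1, 1966. With p = 1966 - 1 = 1965: (p + p//4 - p//100 + p//400) mod 7 = (1965 + 491 - 19 + 4) mod 7 = 2441 mod 7 = 5 -> Saturday (Mon=0 ... Sun=6)
Days before December (Jan-Nov): 334; December 1 index = (5 + 334) mod 7 = 3 -> Thursday
Last day offset: 31 - 1 = 30 days
Weekday index = (3 + 30) mod 7 = 5

Saturday, December 31


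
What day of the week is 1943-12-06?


Date: December 6, 1943
Anchor: Jan 1, 1943. With p = 1943 - 1 = 1942: (p + p//4 - p//100 + p//400) mod 7 = (1942 + 485 - 19 + 4) mod 7 = 2412 mod 7 = 4 -> Friday (Mon=0 ... Sun=6)
Days before December (Jan-Nov): 334; offset = 334 + 6 - 1 = 339
Weekday index = (4 + 339) mod 7 = 0

Day of the week: Monday


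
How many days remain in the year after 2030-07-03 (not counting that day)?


Day of year: 184 of 365
Remaining = 365 - 184

181 days


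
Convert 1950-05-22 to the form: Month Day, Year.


ISO 1950-05-22 parses as year=1950, month=05, day=22
Month 5 -> May

May 22, 1950


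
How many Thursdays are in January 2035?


January 2035 has 31 days
Anchor: Jan 1, 2035. With p = 2035 - 1 = 2034: (p + p//4 - p//100 + p//400) mod 7 = (2034 + 508 - 20 + 5) mod 7 = 2527 mod 7 = 0 -> Monday (Mon=0 ... Sun=6)
January 1 is the anchor itself -> Monday
First Thursday is January 4
Thursdays: 4, 11, 18, 25

4 Thursdays


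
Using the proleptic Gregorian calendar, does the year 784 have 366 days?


Gregorian leap year rule: divisible by 4, but not by 100, unless also by 400.
784 is divisible by 4 but not 100 -> leap year

Yes


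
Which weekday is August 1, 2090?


Target: August 1, 2090
Anchor: Jan 1, 2090. With p = 2090 - 1 = 2089: (p + p//4 - p//100 + p//400) mod 7 = (2089 + 522 - 20 + 5) mod 7 = 2596 mod 7 = 6 -> Sunday (Mon=0 ... Sun=6)
Days before August (Jan-Jul): 212 days
Weekday index = (6 + 212) mod 7 = 1

Tuesday


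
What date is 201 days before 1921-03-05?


Start: 1921-03-05, subtract 201 days
Back 5 days from March 5 reaches February 28, 1921 -> 196 left
February 1921 has 28 days -> back to January 31, 1921 -> 168 left
January 1921 has 31 days -> back to December 31, 1920 -> 137 left
December 1920 has 31 days -> back to November 30, 1920 -> 106 left
November 1920 has 30 days -> back to October 31, 1920 -> 76 left
October 1920 has 31 days -> back to September 30, 1920 -> 45 left
September 1920 has 30 days -> back to August 31, 1920 -> 15 left
August 1920: 31 - 15 = 16 -> lands on August 16

Result: 1920-08-16


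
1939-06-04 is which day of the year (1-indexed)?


Date: June 4, 1939
Days in months 1 through 5: 151
Plus 4 days in June

Day of year: 155


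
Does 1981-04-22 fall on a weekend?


Anchor: Jan 1, 1981. With p = 1981 - 1 = 1980: (p + p//4 - p//100 + p//400) mod 7 = (1980 + 495 - 19 + 4) mod 7 = 2460 mod 7 = 3 -> Thursday (Mon=0 ... Sun=6)
Day of year: 112; offset = 111
Weekday index = (3 + 111) mod 7 = 2 -> Wednesday
Weekend days: Saturday, Sunday

No


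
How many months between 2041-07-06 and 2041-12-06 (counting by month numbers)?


From July 2041 to December 2041
0 years * 12 = 0 months, plus 5 months = 5

5 months


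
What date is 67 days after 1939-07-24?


Start: 1939-07-24, add 67 days
July 1939 has 31 days: 31 - 24 = 7 days to July 31 -> 60 left
August 1939 has 31 days -> 29 left
September 1939: 29 <= 30 -> lands on September 29

Result: 1939-09-29


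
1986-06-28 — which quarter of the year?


Month: June (month 6)
Q1: Jan-Mar, Q2: Apr-Jun, Q3: Jul-Sep, Q4: Oct-Dec

Q2


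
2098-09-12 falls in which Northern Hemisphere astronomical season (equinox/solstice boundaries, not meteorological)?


Date: September 12
Astronomical Summer (approx.; exact equinox/solstice day varies by year): June 21 to September 21
September 12 falls within the Summer window

Summer


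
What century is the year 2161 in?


Century = (year - 1) // 100 + 1
= (2161 - 1) // 100 + 1
= 2160 // 100 + 1
= 21 + 1

22nd century


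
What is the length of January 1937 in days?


January 1937

31 days


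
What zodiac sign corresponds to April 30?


Date: April 30
Conventional tropical zodiac dates: Taurus from April 20 onward; Gemini starts May 21
April 30 falls within the Taurus range

Taurus


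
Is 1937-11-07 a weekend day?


Anchor: Jan 1, 1937. With p = 1937 - 1 = 1936: (p + p//4 - p//100 + p//400) mod 7 = (1936 + 484 - 19 + 4) mod 7 = 2405 mod 7 = 4 -> Friday (Mon=0 ... Sun=6)
Day of year: 311; offset = 310
Weekday index = (4 + 310) mod 7 = 6 -> Sunday
Weekend days: Saturday, Sunday

Yes


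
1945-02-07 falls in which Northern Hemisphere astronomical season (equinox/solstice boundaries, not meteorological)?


Date: February 7
Astronomical Winter (approx.; exact equinox/solstice day varies by year): December 21 to March 19
February 7 falls within the Winter window

Winter


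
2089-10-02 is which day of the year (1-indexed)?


Date: October 2, 2089
Days in months 1 through 9: 273
Plus 2 days in October

Day of year: 275


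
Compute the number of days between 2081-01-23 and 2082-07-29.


From 2081-01-23 to 2082-07-29
2081-01-23: day of year = 23
2082-07-29: days before July = 31 + 28 + 31 + 30 + 31 + 30 = 181 (2082 is not a leap year); day of year = 181 + 29 = 210
Rest of 2081: 365 - 23 = 342
Total = 342 + 210 = 552

552 days


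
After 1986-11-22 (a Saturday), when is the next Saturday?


Current: Saturday
Target: Saturday
Days ahead: 7

Next Saturday: 1986-11-29


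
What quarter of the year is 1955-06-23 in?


Month: June (month 6)
Q1: Jan-Mar, Q2: Apr-Jun, Q3: Jul-Sep, Q4: Oct-Dec

Q2


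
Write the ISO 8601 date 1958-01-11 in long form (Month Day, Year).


ISO 1958-01-11 parses as year=1958, month=01, day=11
Month 1 -> January

January 11, 1958


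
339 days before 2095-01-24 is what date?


Start: 2095-01-24, subtract 339 days
Back 24 days from January 24 reaches December 31, 2094 -> 315 left
December 2094 has 31 days -> back to November 30, 2094 -> 284 left
November 2094 has 30 days -> back to October 31, 2094 -> 254 left
October 2094 has 31 days -> back to September 30, 2094 -> 223 left
September 2094 has 30 days -> back to August 31, 2094 -> 193 left
August 2094 has 31 days -> back to July 31, 2094 -> 162 left
July 2094 has 31 days -> back to June 30, 2094 -> 131 left
June 2094 has 30 days -> back to May 31, 2094 -> 101 left
May 2094 has 31 days -> back to April 30, 2094 -> 70 left
April 2094 has 30 days -> back to March 31, 2094 -> 40 left
March 2094 has 31 days -> back to February 28, 2094 -> 9 left
February 2094: 28 - 9 = 19 -> lands on February 19

Result: 2094-02-19


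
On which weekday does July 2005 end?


July 2005 has 31 days
Anchor: Jan 1, 2005. With p = 2005 - 1 = 2004: (p + p//4 - p//100 + p//400) mod 7 = (2004 + 501 - 20 + 5) mod 7 = 2490 mod 7 = 5 -> Saturday (Mon=0 ... Sun=6)
Days before July (Jan-Jun): 181; July 1 index = (5 + 181) mod 7 = 4 -> Friday
Last day offset: 31 - 1 = 30 days
Weekday index = (4 + 30) mod 7 = 6

Sunday, July 31


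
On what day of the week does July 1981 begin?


Target: July 1, 1981
Anchor: Jan 1, 1981. With p = 1981 - 1 = 1980: (p + p//4 - p//100 + p//400) mod 7 = (1980 + 495 - 19 + 4) mod 7 = 2460 mod 7 = 3 -> Thursday (Mon=0 ... Sun=6)
Days before July (Jan-Jun): 181 days
Weekday index = (3 + 181) mod 7 = 2

Wednesday


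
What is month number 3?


Month 3 of 12

March


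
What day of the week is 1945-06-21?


Date: June 21, 1945
Anchor: Jan 1, 1945. With p = 1945 - 1 = 1944: (p + p//4 - p//100 + p//400) mod 7 = (1944 + 486 - 19 + 4) mod 7 = 2415 mod 7 = 0 -> Monday (Mon=0 ... Sun=6)
Days before June (Jan-May): 151; offset = 151 + 21 - 1 = 171
Weekday index = (0 + 171) mod 7 = 3

Day of the week: Thursday


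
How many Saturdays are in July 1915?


July 1915 has 31 days
Anchor: Jan 1, 1915. With p = 1915 - 1 = 1914: (p + p//4 - p//100 + p//400) mod 7 = (1914 + 478 - 19 + 4) mod 7 = 2377 mod 7 = 4 -> Friday (Mon=0 ... Sun=6)
Days before July (Jan-Jun): 181; July 1 index = (4 + 181) mod 7 = 3 -> Thursday
First Saturday is July 3
Saturdays: 3, 10, 17, 24, 31

5 Saturdays


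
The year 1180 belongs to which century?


Century = (year - 1) // 100 + 1
= (1180 - 1) // 100 + 1
= 1179 // 100 + 1
= 11 + 1

12th century


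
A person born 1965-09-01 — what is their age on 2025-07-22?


Birth: 1965-09-01
Reference: 2025-07-22
Year difference: 2025 - 1965 = 60
Birthday not yet reached in 2025, subtract 1

59 years old


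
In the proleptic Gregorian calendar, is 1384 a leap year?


Gregorian leap year rule: divisible by 4, but not by 100, unless also by 400.
1384 is divisible by 4 but not 100 -> leap year

Yes


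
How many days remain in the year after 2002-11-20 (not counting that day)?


Day of year: 324 of 365
Remaining = 365 - 324

41 days


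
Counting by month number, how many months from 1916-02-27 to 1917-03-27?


From February 1916 to March 1917
1 year * 12 = 12 months, plus 1 month = 13

13 months


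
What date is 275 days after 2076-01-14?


Start: 2076-01-14, add 275 days
January 2076 has 31 days: 31 - 14 = 17 days to January 31 -> 258 left
February 2076 has 29 days -> 229 left
March 2076 has 31 days -> 198 left
April 2076 has 30 days -> 168 left
May 2076 has 31 days -> 137 left
June 2076 has 30 days -> 107 left
July 2076 has 31 days -> 76 left
August 2076 has 31 days -> 45 left
September 2076 has 30 days -> 15 left
October 2076: 15 <= 31 -> lands on October 15

Result: 2076-10-15


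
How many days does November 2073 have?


November 2073

30 days


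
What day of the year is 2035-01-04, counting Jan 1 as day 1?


Date: January 4, 2035
No months before January
Plus 4 days in January

Day of year: 4


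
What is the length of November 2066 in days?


November 2066

30 days


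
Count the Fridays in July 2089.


July 2089 has 31 days
Anchor: Jan 1, 2089. With p = 2089 - 1 = 2088: (p + p//4 - p//100 + p//400) mod 7 = (2088 + 522 - 20 + 5) mod 7 = 2595 mod 7 = 5 -> Saturday (Mon=0 ... Sun=6)
Days before July (Jan-Jun): 181; July 1 index = (5 + 181) mod 7 = 4 -> Friday
First Friday is July 1
Fridays: 1, 8, 15, 22, 29

5 Fridays


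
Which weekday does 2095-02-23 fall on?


Date: February 23, 2095
Anchor: Jan 1, 2095. With p = 2095 - 1 = 2094: (p + p//4 - p//100 + p//400) mod 7 = (2094 + 523 - 20 + 5) mod 7 = 2602 mod 7 = 5 -> Saturday (Mon=0 ... Sun=6)
Days before February (Jan): 31; offset = 31 + 23 - 1 = 53
Weekday index = (5 + 53) mod 7 = 2

Day of the week: Wednesday


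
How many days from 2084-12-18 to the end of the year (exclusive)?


Day of year: 353 of 366
Remaining = 366 - 353

13 days


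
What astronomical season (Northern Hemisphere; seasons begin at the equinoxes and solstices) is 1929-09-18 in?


Date: September 18
Astronomical Summer (approx.; exact equinox/solstice day varies by year): June 21 to September 21
September 18 falls within the Summer window

Summer
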